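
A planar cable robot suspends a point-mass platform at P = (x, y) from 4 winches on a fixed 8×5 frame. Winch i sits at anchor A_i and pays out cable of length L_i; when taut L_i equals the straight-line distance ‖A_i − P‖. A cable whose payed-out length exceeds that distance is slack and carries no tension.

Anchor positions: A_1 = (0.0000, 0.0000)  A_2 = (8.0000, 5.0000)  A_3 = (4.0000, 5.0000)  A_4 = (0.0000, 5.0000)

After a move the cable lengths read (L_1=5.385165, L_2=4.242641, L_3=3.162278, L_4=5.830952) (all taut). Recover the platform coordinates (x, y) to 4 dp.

(5.0000, 2.0000)

each cable: (A_i−P)·(A_i−P) = L_i²; let k_i = ‖A_i‖²−L_i²
k_1 = 0.0000+0.0000−29.0000 = -29.0000
row 1: -16.0000x − 10.0000y = -100.0000  (k_2=71.0000)
row 2: -8.0000x − 10.0000y = -60.0000  (k_3=31.0000)
row 3: 0.0000x − 10.0000y = -20.0000  (k_4=-9.0000)
Cramer on rows 1–2 → x = 5.0000, y = 2.0000
check cable 4: ‖A_4−P‖² = 34.0000 ≈ L_4² = 34.0000 ✓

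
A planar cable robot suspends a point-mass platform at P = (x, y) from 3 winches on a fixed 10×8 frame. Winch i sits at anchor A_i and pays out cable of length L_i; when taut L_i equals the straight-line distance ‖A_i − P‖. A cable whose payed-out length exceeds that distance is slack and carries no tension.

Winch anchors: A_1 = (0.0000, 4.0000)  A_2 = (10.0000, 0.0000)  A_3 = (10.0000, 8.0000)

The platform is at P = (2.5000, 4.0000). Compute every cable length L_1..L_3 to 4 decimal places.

(2.5000, 8.5000, 8.5000)

L_1 = √((0.0000−2.5000)² + (4.0000−4.0000)²) = 2.5000
L_2 = √((10.0000−2.5000)² + (0.0000−4.0000)²) = 8.5000
L_3 = √((10.0000−2.5000)² + (8.0000−4.0000)²) = 8.5000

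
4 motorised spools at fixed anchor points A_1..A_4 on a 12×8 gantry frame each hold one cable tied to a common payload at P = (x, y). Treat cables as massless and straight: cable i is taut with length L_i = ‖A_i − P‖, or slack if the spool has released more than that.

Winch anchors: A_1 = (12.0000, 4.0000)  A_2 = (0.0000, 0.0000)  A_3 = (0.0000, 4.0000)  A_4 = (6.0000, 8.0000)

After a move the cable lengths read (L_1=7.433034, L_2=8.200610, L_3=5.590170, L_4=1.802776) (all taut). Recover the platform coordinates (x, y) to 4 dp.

expand ‖A_i−P‖²=L_i² and subtract eq 1 (c_i ≔ ‖A_i‖²−L_i²)
c_1 = 144.0000+16.0000−55.2500 = 104.7500
eq1−eq2 → [24.0000  8.0000]·P = 172.0000
eq1−eq3 → [24.0000  0.0000]·P = 120.0000
eq1−eq4 → [12.0000  -8.0000]·P = 8.0000
2×2 solve → P = (5.0000, 6.5000)
check cable 4: ‖A_4−P‖² = 3.2500 ≈ L_4² = 3.2500 ✓

(5.0000, 6.5000)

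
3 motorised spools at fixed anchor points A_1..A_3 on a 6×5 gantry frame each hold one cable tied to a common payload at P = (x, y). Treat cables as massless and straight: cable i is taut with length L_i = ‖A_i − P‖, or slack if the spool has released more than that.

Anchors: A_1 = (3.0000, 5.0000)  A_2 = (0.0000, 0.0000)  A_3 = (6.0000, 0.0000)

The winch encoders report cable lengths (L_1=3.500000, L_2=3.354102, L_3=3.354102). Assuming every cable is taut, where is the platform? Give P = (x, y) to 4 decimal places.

circle eqns → linear via eq_j − eq_1; set k_j = A_j·A_j − L_j²
k_1 = 9.0000+25.0000−12.2500 = 21.7500
6.0000·x + 10.0000·y = k_1−k_2 = 33.0000
-6.0000·x + 10.0000·y = k_1−k_3 = -3.0000
solve first two rows → x=3.0000, y=1.5000

(3.0000, 1.5000)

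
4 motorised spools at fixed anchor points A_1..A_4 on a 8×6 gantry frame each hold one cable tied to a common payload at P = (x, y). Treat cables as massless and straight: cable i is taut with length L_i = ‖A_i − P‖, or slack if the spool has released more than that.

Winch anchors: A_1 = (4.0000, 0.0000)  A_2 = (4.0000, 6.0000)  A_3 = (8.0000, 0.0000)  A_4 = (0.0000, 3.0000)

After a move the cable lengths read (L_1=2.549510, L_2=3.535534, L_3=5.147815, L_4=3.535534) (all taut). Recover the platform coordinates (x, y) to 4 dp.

circle eqns → linear via eq_j − eq_1; set c_j = A_j·A_j − L_j²
c_1 = 16.0000+0.0000−6.5000 = 9.5000
0.0000·x − 12.0000·y = c_1−c_2 = -30.0000
-8.0000·x + 0.0000·y = c_1−c_3 = -28.0000
8.0000·x − 6.0000·y = c_1−c_4 = 13.0000
solve first two rows → x=3.5000, y=2.5000
check cable 4: ‖A_4−P‖² = 12.5000 ≈ L_4² = 12.5000 ✓

(3.5000, 2.5000)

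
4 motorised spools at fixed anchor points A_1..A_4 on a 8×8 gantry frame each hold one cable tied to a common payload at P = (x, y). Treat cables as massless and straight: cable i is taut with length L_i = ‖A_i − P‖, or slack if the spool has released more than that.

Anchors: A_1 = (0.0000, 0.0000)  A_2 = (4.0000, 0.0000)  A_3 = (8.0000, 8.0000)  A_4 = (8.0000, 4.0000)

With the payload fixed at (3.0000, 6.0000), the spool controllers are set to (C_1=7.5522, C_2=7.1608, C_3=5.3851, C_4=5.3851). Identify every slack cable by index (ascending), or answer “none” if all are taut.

i=1: geometric 6.7082 vs commanded 7.5522 ⇒ slack
i=2: geometric 6.0828 vs commanded 7.1608 ⇒ slack
i=3: geometric 5.3852 vs commanded 5.3851 ⇒ taut
i=4: geometric 5.3852 vs commanded 5.3851 ⇒ taut

1, 2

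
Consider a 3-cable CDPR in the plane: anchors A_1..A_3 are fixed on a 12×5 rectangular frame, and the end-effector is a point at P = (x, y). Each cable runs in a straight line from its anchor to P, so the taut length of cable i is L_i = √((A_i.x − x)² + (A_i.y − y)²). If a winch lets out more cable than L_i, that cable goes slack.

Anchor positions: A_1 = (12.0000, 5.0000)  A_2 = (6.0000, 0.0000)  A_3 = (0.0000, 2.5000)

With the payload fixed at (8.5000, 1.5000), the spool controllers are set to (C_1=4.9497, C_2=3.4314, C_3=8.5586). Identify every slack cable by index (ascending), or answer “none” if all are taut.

cable 1: √((3.5000)²+(3.5000)²)=4.9497, C_1=4.9497: taut
cable 2: √((-2.5000)²+(-1.5000)²)=2.9155, C_2=3.4314: slack
cable 3: √((-8.5000)²+(1.0000)²)=8.5586, C_3=8.5586: taut

2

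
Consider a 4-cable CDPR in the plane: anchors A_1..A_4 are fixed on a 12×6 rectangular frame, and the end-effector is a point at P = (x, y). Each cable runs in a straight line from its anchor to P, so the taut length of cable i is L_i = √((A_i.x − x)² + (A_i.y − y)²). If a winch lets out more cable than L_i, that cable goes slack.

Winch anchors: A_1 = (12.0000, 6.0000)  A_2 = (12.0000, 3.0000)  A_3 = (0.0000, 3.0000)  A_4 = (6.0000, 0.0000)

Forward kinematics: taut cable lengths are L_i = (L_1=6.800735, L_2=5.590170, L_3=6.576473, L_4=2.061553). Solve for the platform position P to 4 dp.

(6.5000, 2.0000)

expand ‖A_i−P‖²=L_i² and subtract eq 1 (q_i ≔ ‖A_i‖²−L_i²)
q_1 = 144.0000+36.0000−46.2500 = 133.7500
eq1−eq2 → [0.0000  6.0000]·P = 12.0000
eq1−eq3 → [24.0000  6.0000]·P = 168.0000
eq1−eq4 → [12.0000  12.0000]·P = 102.0000
2×2 solve → P = (6.5000, 2.0000)
check cable 4: ‖A_4−P‖² = 4.2500 ≈ L_4² = 4.2500 ✓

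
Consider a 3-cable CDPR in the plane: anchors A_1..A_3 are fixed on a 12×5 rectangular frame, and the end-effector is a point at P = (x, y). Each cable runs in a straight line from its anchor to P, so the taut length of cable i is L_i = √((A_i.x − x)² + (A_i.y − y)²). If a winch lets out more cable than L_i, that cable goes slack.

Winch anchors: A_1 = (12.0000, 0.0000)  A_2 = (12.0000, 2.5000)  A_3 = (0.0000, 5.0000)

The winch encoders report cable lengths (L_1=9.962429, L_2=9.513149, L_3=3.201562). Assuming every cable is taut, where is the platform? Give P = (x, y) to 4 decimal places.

each cable: (A_i−P)·(A_i−P) = L_i²; let k_i = ‖A_i‖²−L_i²
k_1 = 144.0000+0.0000−99.2500 = 44.7500
row 1: 0.0000x − 5.0000y = -15.0000  (k_2=59.7500)
row 2: 24.0000x − 10.0000y = 30.0000  (k_3=14.7500)
Cramer on rows 1–2 → x = 2.5000, y = 3.0000

(2.5000, 3.0000)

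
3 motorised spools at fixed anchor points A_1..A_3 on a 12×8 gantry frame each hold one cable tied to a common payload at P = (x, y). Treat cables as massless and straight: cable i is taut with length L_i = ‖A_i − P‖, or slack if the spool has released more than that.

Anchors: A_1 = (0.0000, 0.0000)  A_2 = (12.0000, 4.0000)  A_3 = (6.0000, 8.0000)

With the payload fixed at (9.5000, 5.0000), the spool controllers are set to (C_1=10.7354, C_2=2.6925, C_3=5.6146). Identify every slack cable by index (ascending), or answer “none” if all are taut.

3

cable 1: √((-9.5000)²+(-5.0000)²)=10.7355, C_1=10.7354: taut
cable 2: √((2.5000)²+(-1.0000)²)=2.6926, C_2=2.6925: taut
cable 3: √((-3.5000)²+(3.0000)²)=4.6098, C_3=5.6146: slack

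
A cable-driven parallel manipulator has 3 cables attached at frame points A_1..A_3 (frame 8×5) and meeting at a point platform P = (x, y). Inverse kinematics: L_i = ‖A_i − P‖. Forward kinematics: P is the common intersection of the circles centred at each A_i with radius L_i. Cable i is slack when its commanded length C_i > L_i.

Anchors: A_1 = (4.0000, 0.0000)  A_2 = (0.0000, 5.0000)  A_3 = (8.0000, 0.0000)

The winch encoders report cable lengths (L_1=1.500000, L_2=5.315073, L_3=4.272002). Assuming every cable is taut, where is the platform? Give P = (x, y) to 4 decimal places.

(4.0000, 1.5000)

circle eqns → linear via eq_j − eq_1; set k_j = A_j·A_j − L_j²
k_1 = 16.0000+0.0000−2.2500 = 13.7500
8.0000·x − 10.0000·y = k_1−k_2 = 17.0000
-8.0000·x + 0.0000·y = k_1−k_3 = -32.0000
solve first two rows → x=4.0000, y=1.5000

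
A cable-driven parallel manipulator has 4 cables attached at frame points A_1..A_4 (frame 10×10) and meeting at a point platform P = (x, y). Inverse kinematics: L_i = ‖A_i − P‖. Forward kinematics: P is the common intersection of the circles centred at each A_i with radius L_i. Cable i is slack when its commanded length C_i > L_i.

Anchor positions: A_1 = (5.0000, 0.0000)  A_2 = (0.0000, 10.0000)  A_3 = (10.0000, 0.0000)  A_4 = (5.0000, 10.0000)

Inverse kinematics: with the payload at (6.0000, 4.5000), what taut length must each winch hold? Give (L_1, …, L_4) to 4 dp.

cable 1: Δx=-1.0000, Δy=-4.5000; L_1 = √(Δx²+Δy²) = 4.6098
cable 2: Δx=-6.0000, Δy=5.5000; L_2 = √(Δx²+Δy²) = 8.1394
cable 3: Δx=4.0000, Δy=-4.5000; L_3 = √(Δx²+Δy²) = 6.0208
cable 4: Δx=-1.0000, Δy=5.5000; L_4 = √(Δx²+Δy²) = 5.5902

(4.6098, 8.1394, 6.0208, 5.5902)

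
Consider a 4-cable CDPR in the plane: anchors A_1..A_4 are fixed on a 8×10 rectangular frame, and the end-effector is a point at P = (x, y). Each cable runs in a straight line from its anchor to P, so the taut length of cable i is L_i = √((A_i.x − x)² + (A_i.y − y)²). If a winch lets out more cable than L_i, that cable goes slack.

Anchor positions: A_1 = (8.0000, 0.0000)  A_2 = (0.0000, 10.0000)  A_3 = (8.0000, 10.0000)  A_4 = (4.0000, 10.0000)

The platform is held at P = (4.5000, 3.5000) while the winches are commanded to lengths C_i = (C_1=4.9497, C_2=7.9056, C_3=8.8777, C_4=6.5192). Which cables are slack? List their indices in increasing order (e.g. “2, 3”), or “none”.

3

i=1: geometric 4.9497 vs commanded 4.9497 ⇒ taut
i=2: geometric 7.9057 vs commanded 7.9056 ⇒ taut
i=3: geometric 7.3824 vs commanded 8.8777 ⇒ slack
i=4: geometric 6.5192 vs commanded 6.5192 ⇒ taut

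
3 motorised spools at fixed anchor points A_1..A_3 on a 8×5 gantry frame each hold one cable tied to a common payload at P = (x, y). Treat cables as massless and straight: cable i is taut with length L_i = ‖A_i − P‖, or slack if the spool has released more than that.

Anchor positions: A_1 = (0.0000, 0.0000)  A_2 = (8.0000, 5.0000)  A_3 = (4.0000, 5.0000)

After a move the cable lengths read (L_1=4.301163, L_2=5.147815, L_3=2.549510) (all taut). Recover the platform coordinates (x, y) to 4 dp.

(3.5000, 2.5000)

circle eqns → linear via eq_j − eq_1; set q_j = A_j·A_j − L_j²
q_1 = 0.0000+0.0000−18.5000 = -18.5000
-16.0000·x − 10.0000·y = q_1−q_2 = -81.0000
-8.0000·x − 10.0000·y = q_1−q_3 = -53.0000
solve first two rows → x=3.5000, y=2.5000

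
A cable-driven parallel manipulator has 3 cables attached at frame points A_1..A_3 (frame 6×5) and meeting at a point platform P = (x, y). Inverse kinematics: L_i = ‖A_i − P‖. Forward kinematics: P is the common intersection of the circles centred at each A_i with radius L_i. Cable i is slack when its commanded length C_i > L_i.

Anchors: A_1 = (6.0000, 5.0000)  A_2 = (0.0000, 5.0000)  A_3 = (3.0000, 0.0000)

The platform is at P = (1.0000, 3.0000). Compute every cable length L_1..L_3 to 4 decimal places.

L_1 = √((6.0000−1.0000)² + (5.0000−3.0000)²) = 5.3852
L_2 = √((0.0000−1.0000)² + (5.0000−3.0000)²) = 2.2361
L_3 = √((3.0000−1.0000)² + (0.0000−3.0000)²) = 3.6056

(5.3852, 2.2361, 3.6056)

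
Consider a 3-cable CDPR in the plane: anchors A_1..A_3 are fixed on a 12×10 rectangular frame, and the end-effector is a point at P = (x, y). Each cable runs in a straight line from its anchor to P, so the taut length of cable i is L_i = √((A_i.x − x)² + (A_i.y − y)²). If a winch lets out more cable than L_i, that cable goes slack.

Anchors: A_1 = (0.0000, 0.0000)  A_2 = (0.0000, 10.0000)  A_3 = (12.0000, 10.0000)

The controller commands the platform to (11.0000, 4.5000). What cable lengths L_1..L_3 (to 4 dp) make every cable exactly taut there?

cable 1: Δx=-11.0000, Δy=-4.5000; L_1 = √(Δx²+Δy²) = 11.8849
cable 2: Δx=-11.0000, Δy=5.5000; L_2 = √(Δx²+Δy²) = 12.2984
cable 3: Δx=1.0000, Δy=5.5000; L_3 = √(Δx²+Δy²) = 5.5902

(11.8849, 12.2984, 5.5902)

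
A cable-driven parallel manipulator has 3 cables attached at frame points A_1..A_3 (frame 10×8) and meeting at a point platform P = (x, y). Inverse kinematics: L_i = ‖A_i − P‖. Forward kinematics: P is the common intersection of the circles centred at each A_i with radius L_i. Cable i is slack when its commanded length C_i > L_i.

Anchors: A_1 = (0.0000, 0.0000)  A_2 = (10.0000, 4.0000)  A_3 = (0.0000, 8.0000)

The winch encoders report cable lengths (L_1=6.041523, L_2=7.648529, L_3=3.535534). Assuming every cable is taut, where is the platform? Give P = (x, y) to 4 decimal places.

each cable: (A_i−P)·(A_i−P) = L_i²; let k_i = ‖A_i‖²−L_i²
k_1 = 0.0000+0.0000−36.5000 = -36.5000
row 1: -20.0000x − 8.0000y = -94.0000  (k_2=57.5000)
row 2: 0.0000x − 16.0000y = -88.0000  (k_3=51.5000)
Cramer on rows 1–2 → x = 2.5000, y = 5.5000

(2.5000, 5.5000)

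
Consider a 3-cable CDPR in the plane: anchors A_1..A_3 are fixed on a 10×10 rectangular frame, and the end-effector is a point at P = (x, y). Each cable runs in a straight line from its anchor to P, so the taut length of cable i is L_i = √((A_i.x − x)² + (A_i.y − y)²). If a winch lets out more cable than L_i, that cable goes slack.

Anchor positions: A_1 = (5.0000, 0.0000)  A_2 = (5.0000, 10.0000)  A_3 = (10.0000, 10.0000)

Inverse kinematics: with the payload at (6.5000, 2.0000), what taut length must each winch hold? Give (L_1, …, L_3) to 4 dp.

(2.5000, 8.1394, 8.7321)

L_1: Δ = A_1−P = (-1.5000, -2.0000) → ‖Δ‖ = √6.2500 = 2.5000
L_2: Δ = A_2−P = (-1.5000, 8.0000) → ‖Δ‖ = √66.2500 = 8.1394
L_3: Δ = A_3−P = (3.5000, 8.0000) → ‖Δ‖ = √76.2500 = 8.7321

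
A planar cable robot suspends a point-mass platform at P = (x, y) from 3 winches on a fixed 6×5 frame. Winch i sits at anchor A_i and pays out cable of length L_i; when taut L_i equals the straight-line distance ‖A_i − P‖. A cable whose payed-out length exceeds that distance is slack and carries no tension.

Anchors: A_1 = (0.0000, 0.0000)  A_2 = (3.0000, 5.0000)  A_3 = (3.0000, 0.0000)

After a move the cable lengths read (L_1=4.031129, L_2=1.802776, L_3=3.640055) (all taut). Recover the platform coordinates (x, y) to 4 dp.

expand ‖A_i−P‖²=L_i² and subtract eq 1 (q_i ≔ ‖A_i‖²−L_i²)
q_1 = 0.0000+0.0000−16.2500 = -16.2500
eq1−eq2 → [-6.0000  -10.0000]·P = -47.0000
eq1−eq3 → [-6.0000  0.0000]·P = -12.0000
2×2 solve → P = (2.0000, 3.5000)

(2.0000, 3.5000)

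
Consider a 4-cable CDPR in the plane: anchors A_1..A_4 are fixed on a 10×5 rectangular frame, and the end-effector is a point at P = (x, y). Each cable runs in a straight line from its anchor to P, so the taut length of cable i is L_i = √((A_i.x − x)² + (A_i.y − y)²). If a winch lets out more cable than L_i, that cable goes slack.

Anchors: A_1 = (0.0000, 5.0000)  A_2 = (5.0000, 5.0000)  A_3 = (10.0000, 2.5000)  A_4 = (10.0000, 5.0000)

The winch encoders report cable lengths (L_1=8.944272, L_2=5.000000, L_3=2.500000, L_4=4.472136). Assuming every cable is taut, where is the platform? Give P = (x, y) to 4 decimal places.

each cable: (A_i−P)·(A_i−P) = L_i²; let q_i = ‖A_i‖²−L_i²
q_1 = 0.0000+25.0000−80.0000 = -55.0000
row 1: -10.0000x + 0.0000y = -80.0000  (q_2=25.0000)
row 2: -20.0000x + 5.0000y = -155.0000  (q_3=100.0000)
row 3: -20.0000x + 0.0000y = -160.0000  (q_4=105.0000)
Cramer on rows 1–2 → x = 8.0000, y = 1.0000
check cable 4: ‖A_4−P‖² = 20.0000 ≈ L_4² = 20.0000 ✓

(8.0000, 1.0000)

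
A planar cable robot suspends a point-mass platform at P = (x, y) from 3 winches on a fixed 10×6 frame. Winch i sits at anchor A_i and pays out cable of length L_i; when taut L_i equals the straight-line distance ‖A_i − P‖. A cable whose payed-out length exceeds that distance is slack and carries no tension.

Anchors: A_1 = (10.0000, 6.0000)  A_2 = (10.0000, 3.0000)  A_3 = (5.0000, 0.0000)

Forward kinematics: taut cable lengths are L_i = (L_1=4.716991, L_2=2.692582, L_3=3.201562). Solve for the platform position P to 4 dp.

(7.5000, 2.0000)

each cable: (A_i−P)·(A_i−P) = L_i²; let q_i = ‖A_i‖²−L_i²
q_1 = 100.0000+36.0000−22.2500 = 113.7500
row 1: 0.0000x + 6.0000y = 12.0000  (q_2=101.7500)
row 2: 10.0000x + 12.0000y = 99.0000  (q_3=14.7500)
Cramer on rows 1–2 → x = 7.5000, y = 2.0000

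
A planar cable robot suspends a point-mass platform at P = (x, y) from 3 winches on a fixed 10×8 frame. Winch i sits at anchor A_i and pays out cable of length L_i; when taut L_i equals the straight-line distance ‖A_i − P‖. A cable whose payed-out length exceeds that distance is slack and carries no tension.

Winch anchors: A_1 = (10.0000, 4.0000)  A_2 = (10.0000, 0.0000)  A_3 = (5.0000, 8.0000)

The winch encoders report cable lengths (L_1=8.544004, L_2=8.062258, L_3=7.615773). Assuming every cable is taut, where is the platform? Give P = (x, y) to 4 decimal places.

(2.0000, 1.0000)

each cable: (A_i−P)·(A_i−P) = L_i²; let c_i = ‖A_i‖²−L_i²
c_1 = 100.0000+16.0000−73.0000 = 43.0000
row 1: 0.0000x + 8.0000y = 8.0000  (c_2=35.0000)
row 2: 10.0000x − 8.0000y = 12.0000  (c_3=31.0000)
Cramer on rows 1–2 → x = 2.0000, y = 1.0000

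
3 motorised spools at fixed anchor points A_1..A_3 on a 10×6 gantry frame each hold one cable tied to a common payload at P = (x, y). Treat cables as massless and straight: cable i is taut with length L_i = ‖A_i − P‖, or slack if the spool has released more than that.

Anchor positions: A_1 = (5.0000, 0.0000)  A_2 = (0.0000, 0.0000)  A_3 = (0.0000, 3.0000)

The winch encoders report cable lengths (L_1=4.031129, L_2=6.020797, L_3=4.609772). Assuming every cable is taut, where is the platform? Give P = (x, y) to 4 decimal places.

(4.5000, 4.0000)

each cable: (A_i−P)·(A_i−P) = L_i²; let k_i = ‖A_i‖²−L_i²
k_1 = 25.0000+0.0000−16.2500 = 8.7500
row 1: 10.0000x + 0.0000y = 45.0000  (k_2=-36.2500)
row 2: 10.0000x − 6.0000y = 21.0000  (k_3=-12.2500)
Cramer on rows 1–2 → x = 4.5000, y = 4.0000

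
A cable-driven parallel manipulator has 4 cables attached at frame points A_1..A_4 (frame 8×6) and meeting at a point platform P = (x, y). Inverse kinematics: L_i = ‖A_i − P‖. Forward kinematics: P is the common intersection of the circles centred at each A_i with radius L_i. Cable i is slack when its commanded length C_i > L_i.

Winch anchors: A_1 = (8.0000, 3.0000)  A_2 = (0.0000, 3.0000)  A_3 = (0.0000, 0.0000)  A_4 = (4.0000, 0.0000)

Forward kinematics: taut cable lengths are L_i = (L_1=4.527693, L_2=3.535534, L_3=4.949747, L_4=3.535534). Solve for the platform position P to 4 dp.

expand ‖A_i−P‖²=L_i² and subtract eq 1 (c_i ≔ ‖A_i‖²−L_i²)
c_1 = 64.0000+9.0000−20.5000 = 52.5000
eq1−eq2 → [16.0000  0.0000]·P = 56.0000
eq1−eq3 → [16.0000  6.0000]·P = 77.0000
eq1−eq4 → [8.0000  6.0000]·P = 49.0000
2×2 solve → P = (3.5000, 3.5000)
check cable 4: ‖A_4−P‖² = 12.5000 ≈ L_4² = 12.5000 ✓

(3.5000, 3.5000)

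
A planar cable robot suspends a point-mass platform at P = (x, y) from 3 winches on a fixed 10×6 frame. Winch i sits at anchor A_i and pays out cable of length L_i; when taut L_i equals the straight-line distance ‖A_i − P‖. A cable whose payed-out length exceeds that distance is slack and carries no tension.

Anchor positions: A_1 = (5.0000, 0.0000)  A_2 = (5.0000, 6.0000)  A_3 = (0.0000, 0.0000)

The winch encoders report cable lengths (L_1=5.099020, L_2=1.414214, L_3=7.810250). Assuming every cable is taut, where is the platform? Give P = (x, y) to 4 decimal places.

(6.0000, 5.0000)

expand ‖A_i−P‖²=L_i² and subtract eq 1 (c_i ≔ ‖A_i‖²−L_i²)
c_1 = 25.0000+0.0000−26.0000 = -1.0000
eq1−eq2 → [0.0000  -12.0000]·P = -60.0000
eq1−eq3 → [10.0000  0.0000]·P = 60.0000
2×2 solve → P = (6.0000, 5.0000)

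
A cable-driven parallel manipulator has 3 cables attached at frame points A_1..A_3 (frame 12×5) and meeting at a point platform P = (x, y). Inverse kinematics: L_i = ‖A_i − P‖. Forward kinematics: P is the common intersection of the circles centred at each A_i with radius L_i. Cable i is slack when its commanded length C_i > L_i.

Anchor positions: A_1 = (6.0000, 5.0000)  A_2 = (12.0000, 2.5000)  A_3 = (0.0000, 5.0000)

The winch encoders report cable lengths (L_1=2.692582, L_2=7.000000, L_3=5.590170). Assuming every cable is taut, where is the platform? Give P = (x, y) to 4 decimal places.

(5.0000, 2.5000)

circle eqns → linear via eq_j − eq_1; set c_j = A_j·A_j − L_j²
c_1 = 36.0000+25.0000−7.2500 = 53.7500
-12.0000·x + 5.0000·y = c_1−c_2 = -47.5000
12.0000·x + 0.0000·y = c_1−c_3 = 60.0000
solve first two rows → x=5.0000, y=2.5000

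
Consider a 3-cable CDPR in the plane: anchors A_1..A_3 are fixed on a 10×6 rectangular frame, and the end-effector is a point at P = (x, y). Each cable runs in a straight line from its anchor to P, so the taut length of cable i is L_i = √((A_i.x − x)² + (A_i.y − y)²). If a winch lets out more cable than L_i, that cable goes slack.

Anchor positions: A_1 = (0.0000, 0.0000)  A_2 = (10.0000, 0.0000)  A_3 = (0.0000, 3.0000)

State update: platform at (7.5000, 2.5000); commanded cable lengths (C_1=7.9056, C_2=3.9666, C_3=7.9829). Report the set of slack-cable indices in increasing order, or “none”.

cable 1: L_1 = ‖A_1−P‖ = 7.9057;  C_1 = 7.9056 → taut
cable 2: L_2 = ‖A_2−P‖ = 3.5355;  C_2 = 3.9666 → slack
cable 3: L_3 = ‖A_3−P‖ = 7.5166;  C_3 = 7.9829 → slack

2, 3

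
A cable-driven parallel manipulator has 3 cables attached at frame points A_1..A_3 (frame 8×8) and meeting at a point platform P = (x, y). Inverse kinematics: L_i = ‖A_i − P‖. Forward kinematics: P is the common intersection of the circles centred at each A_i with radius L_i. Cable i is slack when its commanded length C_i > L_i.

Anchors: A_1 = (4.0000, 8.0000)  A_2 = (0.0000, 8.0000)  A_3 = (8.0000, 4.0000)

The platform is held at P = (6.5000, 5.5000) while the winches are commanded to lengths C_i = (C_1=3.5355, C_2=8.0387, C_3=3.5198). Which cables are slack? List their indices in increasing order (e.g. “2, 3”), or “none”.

i=1: geometric 3.5355 vs commanded 3.5355 ⇒ taut
i=2: geometric 6.9642 vs commanded 8.0387 ⇒ slack
i=3: geometric 2.1213 vs commanded 3.5198 ⇒ slack

2, 3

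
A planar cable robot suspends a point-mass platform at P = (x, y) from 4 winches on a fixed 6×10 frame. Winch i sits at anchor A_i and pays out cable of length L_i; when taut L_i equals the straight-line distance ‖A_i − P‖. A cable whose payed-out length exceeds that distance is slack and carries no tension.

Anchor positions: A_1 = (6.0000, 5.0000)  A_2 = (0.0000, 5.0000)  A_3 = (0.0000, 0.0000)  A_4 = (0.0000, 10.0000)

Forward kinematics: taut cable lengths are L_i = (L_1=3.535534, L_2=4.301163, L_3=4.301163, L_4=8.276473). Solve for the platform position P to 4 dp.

circle eqns → linear via eq_j − eq_1; set c_j = A_j·A_j − L_j²
c_1 = 36.0000+25.0000−12.5000 = 48.5000
12.0000·x + 0.0000·y = c_1−c_2 = 42.0000
12.0000·x + 10.0000·y = c_1−c_3 = 67.0000
12.0000·x − 10.0000·y = c_1−c_4 = 17.0000
solve first two rows → x=3.5000, y=2.5000
check cable 4: ‖A_4−P‖² = 68.5000 ≈ L_4² = 68.5000 ✓

(3.5000, 2.5000)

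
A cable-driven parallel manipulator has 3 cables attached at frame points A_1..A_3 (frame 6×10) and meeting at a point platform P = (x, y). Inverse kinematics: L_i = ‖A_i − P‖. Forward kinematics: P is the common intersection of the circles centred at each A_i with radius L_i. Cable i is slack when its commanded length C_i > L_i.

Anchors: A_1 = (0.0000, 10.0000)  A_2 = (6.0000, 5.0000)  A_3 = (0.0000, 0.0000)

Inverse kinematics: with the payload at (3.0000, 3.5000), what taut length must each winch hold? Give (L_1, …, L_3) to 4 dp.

(7.1589, 3.3541, 4.6098)

cable 1: Δx=-3.0000, Δy=6.5000; L_1 = √(Δx²+Δy²) = 7.1589
cable 2: Δx=3.0000, Δy=1.5000; L_2 = √(Δx²+Δy²) = 3.3541
cable 3: Δx=-3.0000, Δy=-3.5000; L_3 = √(Δx²+Δy²) = 4.6098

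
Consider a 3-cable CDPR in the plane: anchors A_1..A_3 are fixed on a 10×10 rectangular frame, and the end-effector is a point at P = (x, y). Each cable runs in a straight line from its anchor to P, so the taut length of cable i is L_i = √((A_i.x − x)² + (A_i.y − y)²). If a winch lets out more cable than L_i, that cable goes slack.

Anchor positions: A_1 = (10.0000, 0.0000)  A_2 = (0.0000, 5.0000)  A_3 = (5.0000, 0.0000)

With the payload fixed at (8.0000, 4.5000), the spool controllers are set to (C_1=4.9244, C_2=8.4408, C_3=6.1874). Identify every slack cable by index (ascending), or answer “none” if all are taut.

2, 3

cable 1: √((2.0000)²+(-4.5000)²)=4.9244, C_1=4.9244: taut
cable 2: √((-8.0000)²+(0.5000)²)=8.0156, C_2=8.4408: slack
cable 3: √((-3.0000)²+(-4.5000)²)=5.4083, C_3=6.1874: slack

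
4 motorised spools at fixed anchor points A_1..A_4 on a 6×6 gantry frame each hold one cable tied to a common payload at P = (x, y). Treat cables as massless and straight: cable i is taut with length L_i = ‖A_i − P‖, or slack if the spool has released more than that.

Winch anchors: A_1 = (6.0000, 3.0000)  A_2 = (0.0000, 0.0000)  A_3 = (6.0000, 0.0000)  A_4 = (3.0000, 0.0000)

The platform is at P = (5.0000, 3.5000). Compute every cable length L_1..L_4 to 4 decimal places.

(1.1180, 6.1033, 3.6401, 4.0311)

L_1 = √((6.0000−5.0000)² + (3.0000−3.5000)²) = 1.1180
L_2 = √((0.0000−5.0000)² + (0.0000−3.5000)²) = 6.1033
L_3 = √((6.0000−5.0000)² + (0.0000−3.5000)²) = 3.6401
L_4 = √((3.0000−5.0000)² + (0.0000−3.5000)²) = 4.0311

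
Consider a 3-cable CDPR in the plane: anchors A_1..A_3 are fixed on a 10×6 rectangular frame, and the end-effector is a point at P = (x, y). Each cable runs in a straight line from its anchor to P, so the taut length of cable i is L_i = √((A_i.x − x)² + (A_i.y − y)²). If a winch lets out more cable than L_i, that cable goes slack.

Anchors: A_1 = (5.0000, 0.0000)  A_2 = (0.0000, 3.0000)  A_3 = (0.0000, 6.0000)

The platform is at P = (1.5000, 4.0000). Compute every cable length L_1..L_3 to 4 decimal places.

(5.3151, 1.8028, 2.5000)

L_1: Δ = A_1−P = (3.5000, -4.0000) → ‖Δ‖ = √28.2500 = 5.3151
L_2: Δ = A_2−P = (-1.5000, -1.0000) → ‖Δ‖ = √3.2500 = 1.8028
L_3: Δ = A_3−P = (-1.5000, 2.0000) → ‖Δ‖ = √6.2500 = 2.5000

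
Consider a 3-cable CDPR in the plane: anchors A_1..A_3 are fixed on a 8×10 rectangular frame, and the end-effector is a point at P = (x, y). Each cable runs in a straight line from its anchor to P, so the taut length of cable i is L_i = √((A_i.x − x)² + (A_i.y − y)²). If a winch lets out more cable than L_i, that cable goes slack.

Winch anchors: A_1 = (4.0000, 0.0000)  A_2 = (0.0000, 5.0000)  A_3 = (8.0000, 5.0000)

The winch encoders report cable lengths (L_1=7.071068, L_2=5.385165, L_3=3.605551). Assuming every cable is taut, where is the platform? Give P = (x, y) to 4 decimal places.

(5.0000, 7.0000)

each cable: (A_i−P)·(A_i−P) = L_i²; let q_i = ‖A_i‖²−L_i²
q_1 = 16.0000+0.0000−50.0000 = -34.0000
row 1: 8.0000x − 10.0000y = -30.0000  (q_2=-4.0000)
row 2: -8.0000x − 10.0000y = -110.0000  (q_3=76.0000)
Cramer on rows 1–2 → x = 5.0000, y = 7.0000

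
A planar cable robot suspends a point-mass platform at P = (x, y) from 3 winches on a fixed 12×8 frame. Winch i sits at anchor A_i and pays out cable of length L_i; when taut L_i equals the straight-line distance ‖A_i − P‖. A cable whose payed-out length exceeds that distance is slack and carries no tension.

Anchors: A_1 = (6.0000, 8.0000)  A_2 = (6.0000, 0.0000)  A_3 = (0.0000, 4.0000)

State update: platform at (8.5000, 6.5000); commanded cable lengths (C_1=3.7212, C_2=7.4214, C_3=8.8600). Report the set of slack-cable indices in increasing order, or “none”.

cable 1: L_1 = ‖A_1−P‖ = 2.9155;  C_1 = 3.7212 → slack
cable 2: L_2 = ‖A_2−P‖ = 6.9642;  C_2 = 7.4214 → slack
cable 3: L_3 = ‖A_3−P‖ = 8.8600;  C_3 = 8.8600 → taut

1, 2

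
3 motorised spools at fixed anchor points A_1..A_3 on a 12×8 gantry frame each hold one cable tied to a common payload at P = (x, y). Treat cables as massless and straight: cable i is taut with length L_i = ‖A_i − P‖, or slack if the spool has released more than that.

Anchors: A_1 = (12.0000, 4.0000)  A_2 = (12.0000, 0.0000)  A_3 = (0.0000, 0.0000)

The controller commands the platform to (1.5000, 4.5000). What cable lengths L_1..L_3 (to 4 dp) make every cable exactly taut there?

(10.5119, 11.4237, 4.7434)

L_1: Δ = A_1−P = (10.5000, -0.5000) → ‖Δ‖ = √110.5000 = 10.5119
L_2: Δ = A_2−P = (10.5000, -4.5000) → ‖Δ‖ = √130.5000 = 11.4237
L_3: Δ = A_3−P = (-1.5000, -4.5000) → ‖Δ‖ = √22.5000 = 4.7434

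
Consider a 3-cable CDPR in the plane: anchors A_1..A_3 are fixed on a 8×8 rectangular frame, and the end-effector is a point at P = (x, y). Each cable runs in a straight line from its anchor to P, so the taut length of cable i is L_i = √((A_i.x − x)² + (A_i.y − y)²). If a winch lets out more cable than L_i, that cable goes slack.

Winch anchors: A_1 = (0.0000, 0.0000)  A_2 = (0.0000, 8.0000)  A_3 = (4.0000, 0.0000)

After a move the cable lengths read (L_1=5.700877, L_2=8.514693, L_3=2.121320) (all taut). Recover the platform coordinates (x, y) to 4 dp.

(5.5000, 1.5000)

each cable: (A_i−P)·(A_i−P) = L_i²; let q_i = ‖A_i‖²−L_i²
q_1 = 0.0000+0.0000−32.5000 = -32.5000
row 1: 0.0000x − 16.0000y = -24.0000  (q_2=-8.5000)
row 2: -8.0000x + 0.0000y = -44.0000  (q_3=11.5000)
Cramer on rows 1–2 → x = 5.5000, y = 1.5000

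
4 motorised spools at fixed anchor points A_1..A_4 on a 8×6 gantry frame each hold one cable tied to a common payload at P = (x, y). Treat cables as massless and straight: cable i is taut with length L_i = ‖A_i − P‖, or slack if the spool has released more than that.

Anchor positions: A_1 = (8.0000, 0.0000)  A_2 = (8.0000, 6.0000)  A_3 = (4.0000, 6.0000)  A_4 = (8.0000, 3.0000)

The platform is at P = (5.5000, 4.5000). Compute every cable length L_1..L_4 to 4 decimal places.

L_1: Δ = A_1−P = (2.5000, -4.5000) → ‖Δ‖ = √26.5000 = 5.1478
L_2: Δ = A_2−P = (2.5000, 1.5000) → ‖Δ‖ = √8.5000 = 2.9155
L_3: Δ = A_3−P = (-1.5000, 1.5000) → ‖Δ‖ = √4.5000 = 2.1213
L_4: Δ = A_4−P = (2.5000, -1.5000) → ‖Δ‖ = √8.5000 = 2.9155

(5.1478, 2.9155, 2.1213, 2.9155)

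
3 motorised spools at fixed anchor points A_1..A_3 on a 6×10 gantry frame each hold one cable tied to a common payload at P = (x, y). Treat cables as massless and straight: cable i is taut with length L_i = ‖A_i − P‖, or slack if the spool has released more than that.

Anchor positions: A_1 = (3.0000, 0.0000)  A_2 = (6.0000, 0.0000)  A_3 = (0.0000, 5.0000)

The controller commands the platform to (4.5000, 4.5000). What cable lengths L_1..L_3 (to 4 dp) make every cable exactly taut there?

cable 1: Δx=-1.5000, Δy=-4.5000; L_1 = √(Δx²+Δy²) = 4.7434
cable 2: Δx=1.5000, Δy=-4.5000; L_2 = √(Δx²+Δy²) = 4.7434
cable 3: Δx=-4.5000, Δy=0.5000; L_3 = √(Δx²+Δy²) = 4.5277

(4.7434, 4.7434, 4.5277)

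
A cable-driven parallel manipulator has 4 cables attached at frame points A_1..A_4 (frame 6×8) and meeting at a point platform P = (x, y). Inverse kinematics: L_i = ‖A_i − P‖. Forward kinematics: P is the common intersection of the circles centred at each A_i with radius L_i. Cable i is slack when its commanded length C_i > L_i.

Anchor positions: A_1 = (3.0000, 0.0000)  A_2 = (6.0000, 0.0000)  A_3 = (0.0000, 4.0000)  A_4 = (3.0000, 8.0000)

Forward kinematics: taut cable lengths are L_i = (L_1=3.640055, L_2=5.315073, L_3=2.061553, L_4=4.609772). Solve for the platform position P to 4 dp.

(2.0000, 3.5000)

circle eqns → linear via eq_j − eq_1; set k_j = A_j·A_j − L_j²
k_1 = 9.0000+0.0000−13.2500 = -4.2500
-6.0000·x + 0.0000·y = k_1−k_2 = -12.0000
6.0000·x − 8.0000·y = k_1−k_3 = -16.0000
0.0000·x − 16.0000·y = k_1−k_4 = -56.0000
solve first two rows → x=2.0000, y=3.5000
check cable 4: ‖A_4−P‖² = 21.2500 ≈ L_4² = 21.2500 ✓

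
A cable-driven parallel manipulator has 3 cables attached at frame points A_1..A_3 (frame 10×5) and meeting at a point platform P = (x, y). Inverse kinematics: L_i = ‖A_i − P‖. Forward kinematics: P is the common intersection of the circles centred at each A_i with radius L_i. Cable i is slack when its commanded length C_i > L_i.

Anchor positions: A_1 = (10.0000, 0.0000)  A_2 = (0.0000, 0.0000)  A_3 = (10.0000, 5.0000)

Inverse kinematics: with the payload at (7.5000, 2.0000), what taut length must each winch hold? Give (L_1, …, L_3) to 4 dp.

cable 1: Δx=2.5000, Δy=-2.0000; L_1 = √(Δx²+Δy²) = 3.2016
cable 2: Δx=-7.5000, Δy=-2.0000; L_2 = √(Δx²+Δy²) = 7.7621
cable 3: Δx=2.5000, Δy=3.0000; L_3 = √(Δx²+Δy²) = 3.9051

(3.2016, 7.7621, 3.9051)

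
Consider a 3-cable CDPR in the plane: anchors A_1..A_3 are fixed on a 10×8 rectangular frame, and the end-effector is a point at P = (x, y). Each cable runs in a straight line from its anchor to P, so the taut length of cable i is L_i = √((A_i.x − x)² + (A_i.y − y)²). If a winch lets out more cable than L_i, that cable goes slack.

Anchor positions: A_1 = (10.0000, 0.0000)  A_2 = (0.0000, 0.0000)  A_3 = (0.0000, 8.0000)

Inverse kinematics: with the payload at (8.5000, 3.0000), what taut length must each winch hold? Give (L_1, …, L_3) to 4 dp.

(3.3541, 9.0139, 9.8615)

L_1: Δ = A_1−P = (1.5000, -3.0000) → ‖Δ‖ = √11.2500 = 3.3541
L_2: Δ = A_2−P = (-8.5000, -3.0000) → ‖Δ‖ = √81.2500 = 9.0139
L_3: Δ = A_3−P = (-8.5000, 5.0000) → ‖Δ‖ = √97.2500 = 9.8615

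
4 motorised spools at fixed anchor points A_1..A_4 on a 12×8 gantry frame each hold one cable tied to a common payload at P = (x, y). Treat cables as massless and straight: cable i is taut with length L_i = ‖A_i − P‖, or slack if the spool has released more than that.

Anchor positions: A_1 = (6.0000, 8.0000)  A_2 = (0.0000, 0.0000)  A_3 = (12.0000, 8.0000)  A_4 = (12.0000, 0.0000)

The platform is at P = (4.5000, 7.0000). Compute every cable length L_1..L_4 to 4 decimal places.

L_1 = √((6.0000−4.5000)² + (8.0000−7.0000)²) = 1.8028
L_2 = √((0.0000−4.5000)² + (0.0000−7.0000)²) = 8.3217
L_3 = √((12.0000−4.5000)² + (8.0000−7.0000)²) = 7.5664
L_4 = √((12.0000−4.5000)² + (0.0000−7.0000)²) = 10.2591

(1.8028, 8.3217, 7.5664, 10.2591)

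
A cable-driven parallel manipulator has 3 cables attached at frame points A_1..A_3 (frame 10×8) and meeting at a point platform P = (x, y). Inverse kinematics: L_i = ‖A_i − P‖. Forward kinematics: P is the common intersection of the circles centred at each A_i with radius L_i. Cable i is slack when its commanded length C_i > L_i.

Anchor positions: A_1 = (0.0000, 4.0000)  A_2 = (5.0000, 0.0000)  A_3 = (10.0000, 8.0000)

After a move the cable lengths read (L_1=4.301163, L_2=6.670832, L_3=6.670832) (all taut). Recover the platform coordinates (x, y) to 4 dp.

(3.5000, 6.5000)

each cable: (A_i−P)·(A_i−P) = L_i²; let q_i = ‖A_i‖²−L_i²
q_1 = 0.0000+16.0000−18.5000 = -2.5000
row 1: -10.0000x + 8.0000y = 17.0000  (q_2=-19.5000)
row 2: -20.0000x − 8.0000y = -122.0000  (q_3=119.5000)
Cramer on rows 1–2 → x = 3.5000, y = 6.5000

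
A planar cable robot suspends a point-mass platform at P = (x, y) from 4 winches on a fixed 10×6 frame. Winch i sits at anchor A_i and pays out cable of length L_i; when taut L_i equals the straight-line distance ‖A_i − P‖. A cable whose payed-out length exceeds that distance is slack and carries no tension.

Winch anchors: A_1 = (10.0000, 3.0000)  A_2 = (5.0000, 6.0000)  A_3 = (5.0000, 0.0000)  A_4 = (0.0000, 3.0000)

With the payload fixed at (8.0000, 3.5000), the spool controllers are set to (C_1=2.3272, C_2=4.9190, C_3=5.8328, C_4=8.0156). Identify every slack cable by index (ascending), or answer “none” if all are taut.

1, 2, 3

i=1: geometric 2.0616 vs commanded 2.3272 ⇒ slack
i=2: geometric 3.9051 vs commanded 4.9190 ⇒ slack
i=3: geometric 4.6098 vs commanded 5.8328 ⇒ slack
i=4: geometric 8.0156 vs commanded 8.0156 ⇒ taut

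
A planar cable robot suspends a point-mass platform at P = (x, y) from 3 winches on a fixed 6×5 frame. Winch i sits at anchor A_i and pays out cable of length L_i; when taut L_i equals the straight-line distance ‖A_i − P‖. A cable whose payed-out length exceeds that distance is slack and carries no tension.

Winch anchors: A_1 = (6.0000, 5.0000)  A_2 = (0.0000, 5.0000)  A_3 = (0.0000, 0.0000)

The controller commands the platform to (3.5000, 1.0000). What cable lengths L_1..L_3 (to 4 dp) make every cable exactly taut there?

(4.7170, 5.3151, 3.6401)

cable 1: Δx=2.5000, Δy=4.0000; L_1 = √(Δx²+Δy²) = 4.7170
cable 2: Δx=-3.5000, Δy=4.0000; L_2 = √(Δx²+Δy²) = 5.3151
cable 3: Δx=-3.5000, Δy=-1.0000; L_3 = √(Δx²+Δy²) = 3.6401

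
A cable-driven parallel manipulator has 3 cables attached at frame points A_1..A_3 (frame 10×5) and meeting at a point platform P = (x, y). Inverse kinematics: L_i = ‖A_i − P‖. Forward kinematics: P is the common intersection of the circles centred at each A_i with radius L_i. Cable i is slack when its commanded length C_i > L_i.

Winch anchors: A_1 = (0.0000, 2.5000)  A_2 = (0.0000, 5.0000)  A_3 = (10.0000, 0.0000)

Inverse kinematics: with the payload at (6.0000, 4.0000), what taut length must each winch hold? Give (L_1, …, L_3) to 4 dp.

(6.1847, 6.0828, 5.6569)

L_1: Δ = A_1−P = (-6.0000, -1.5000) → ‖Δ‖ = √38.2500 = 6.1847
L_2: Δ = A_2−P = (-6.0000, 1.0000) → ‖Δ‖ = √37.0000 = 6.0828
L_3: Δ = A_3−P = (4.0000, -4.0000) → ‖Δ‖ = √32.0000 = 5.6569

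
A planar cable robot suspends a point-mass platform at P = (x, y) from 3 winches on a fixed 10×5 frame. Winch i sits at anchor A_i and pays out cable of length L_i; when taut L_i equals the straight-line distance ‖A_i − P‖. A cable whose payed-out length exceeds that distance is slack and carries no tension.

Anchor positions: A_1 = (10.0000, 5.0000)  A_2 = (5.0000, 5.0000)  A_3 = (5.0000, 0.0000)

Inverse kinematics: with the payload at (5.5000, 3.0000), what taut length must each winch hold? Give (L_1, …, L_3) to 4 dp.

(4.9244, 2.0616, 3.0414)

L_1 = √((10.0000−5.5000)² + (5.0000−3.0000)²) = 4.9244
L_2 = √((5.0000−5.5000)² + (5.0000−3.0000)²) = 2.0616
L_3 = √((5.0000−5.5000)² + (0.0000−3.0000)²) = 3.0414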